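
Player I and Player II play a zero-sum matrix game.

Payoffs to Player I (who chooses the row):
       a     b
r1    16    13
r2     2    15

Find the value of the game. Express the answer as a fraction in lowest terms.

Row minima are 13 and 2, so Player I's maximin is 13; column maxima are 16 and 15, so Player II's minimax is 15. These differ, so the equilibrium is in mixed strategies.
Let Player I play r1 with probability p. Player II is indifferent when 16p + 2(1−p) = 13p + 15(1−p), giving p = 13/16.
Let Player II play a with probability q. Player I is indifferent when 16q + 13(1−q) = 2q + 15(1−q), giving q = 1/8.
The value is 16·(1/8) + (13)·(7/8) = 107/8.

107/8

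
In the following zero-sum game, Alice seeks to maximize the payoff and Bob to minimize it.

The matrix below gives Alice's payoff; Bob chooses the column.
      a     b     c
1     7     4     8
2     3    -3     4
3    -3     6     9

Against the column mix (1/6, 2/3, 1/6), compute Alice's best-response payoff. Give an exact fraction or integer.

31/6

1: (7)·(1/6) + (4)·(2/3) + (8)·(1/6) = 31/6.
2: (3)·(1/6) + (-3)·(2/3) + (4)·(1/6) = -5/6.
3: (-3)·(1/6) + (6)·(2/3) + (9)·(1/6) = 5.
The best pure response is 1 with expected payoff 31/6.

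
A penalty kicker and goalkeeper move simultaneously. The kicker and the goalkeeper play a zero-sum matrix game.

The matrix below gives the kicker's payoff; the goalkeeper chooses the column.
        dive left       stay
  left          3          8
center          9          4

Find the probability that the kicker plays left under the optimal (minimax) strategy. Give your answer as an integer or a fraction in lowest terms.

Row minima are 3 and 4, so the kicker's maximin is 4; column maxima are 9 and 8, so the goalkeeper's minimax is 8. These differ, so the equilibrium is in mixed strategies.
Let the kicker play left with probability p. The goalkeeper is indifferent when 3p + 9(1−p) = 8p + 4(1−p), giving p = 1/2.

1/2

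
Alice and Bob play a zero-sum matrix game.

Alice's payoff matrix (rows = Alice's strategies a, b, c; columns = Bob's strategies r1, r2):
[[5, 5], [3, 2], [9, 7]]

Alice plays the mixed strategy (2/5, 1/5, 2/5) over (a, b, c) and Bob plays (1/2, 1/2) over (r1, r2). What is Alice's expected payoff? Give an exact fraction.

57/10

Against (1/2, 1/2), each row's expected payoff is a: 5; b: 5/2; c: 8.
Taking the (2/5, 1/5, 2/5)-weighted average: (2/5)·(5) + (1/5)·(5/2) + (2/5)·(8) = 57/10.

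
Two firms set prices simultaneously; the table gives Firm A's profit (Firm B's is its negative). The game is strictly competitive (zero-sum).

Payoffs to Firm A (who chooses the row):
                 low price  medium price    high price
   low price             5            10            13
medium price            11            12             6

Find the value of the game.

113/13

Column medium price is strictly dominated by low price for Firm B (it gives Firm A more in every row).
The remaining 2×2 game on (low price, medium price) × (low price, high price) has no saddle point. Let Firm A play low price with probability p; indifference gives 5p + 11(1−p) = 13p + 6(1−p), so p = 5/13.
Similarly Firm B's optimal q on low price is 7/13, and the value is 5·(7/13) + (13)·(6/13) = 113/13.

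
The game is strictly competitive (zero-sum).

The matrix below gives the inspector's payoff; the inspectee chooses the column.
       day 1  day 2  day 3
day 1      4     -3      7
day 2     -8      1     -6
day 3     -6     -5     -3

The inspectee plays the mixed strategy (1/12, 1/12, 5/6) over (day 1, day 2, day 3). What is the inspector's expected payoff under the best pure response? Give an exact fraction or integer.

71/12

day 1: (4)·(1/12) + (-3)·(1/12) + (7)·(5/6) = 71/12.
day 2: (-8)·(1/12) + (1)·(1/12) + (-6)·(5/6) = -67/12.
day 3: (-6)·(1/12) + (-5)·(1/12) + (-3)·(5/6) = -41/12.
The best pure response is day 1 with expected payoff 71/12.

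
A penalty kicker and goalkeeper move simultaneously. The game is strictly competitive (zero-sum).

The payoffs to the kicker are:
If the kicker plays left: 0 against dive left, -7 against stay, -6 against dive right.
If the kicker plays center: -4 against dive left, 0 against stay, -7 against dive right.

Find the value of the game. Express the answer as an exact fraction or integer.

-49/8

Column dive left is strictly dominated by dive right for the goalkeeper (it gives the kicker more in every row).
The remaining 2×2 game on (left, center) × (stay, dive right) has no saddle point. Let the kicker play left with probability p; indifference gives −7p = −6p − 7(1−p), so p = 7/8.
Similarly the goalkeeper's optimal q on stay is 1/8, and the value is -7·(1/8) + (-6)·(7/8) = -49/8.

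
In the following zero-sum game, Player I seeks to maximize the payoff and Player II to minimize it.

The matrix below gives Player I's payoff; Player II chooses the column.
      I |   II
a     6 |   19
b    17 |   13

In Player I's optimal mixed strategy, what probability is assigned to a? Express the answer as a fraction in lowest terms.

Row minima are 6 and 13, so Player I's maximin is 13; column maxima are 17 and 19, so Player II's minimax is 17. These differ, so the equilibrium is in mixed strategies.
Let Player I play a with probability p. Player II is indifferent when 6p + 17(1−p) = 19p + 13(1−p), giving p = 4/17.

4/17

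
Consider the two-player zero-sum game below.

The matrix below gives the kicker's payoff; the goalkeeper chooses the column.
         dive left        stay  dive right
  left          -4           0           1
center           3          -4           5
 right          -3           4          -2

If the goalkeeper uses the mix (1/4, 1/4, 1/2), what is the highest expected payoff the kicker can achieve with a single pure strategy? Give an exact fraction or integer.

9/4

left: (-4)·(1/4) + (0)·(1/4) + (1)·(1/2) = -1/2.
center: (3)·(1/4) + (-4)·(1/4) + (5)·(1/2) = 9/4.
right: (-3)·(1/4) + (4)·(1/4) + (-2)·(1/2) = -3/4.
The best pure response is center with expected payoff 9/4.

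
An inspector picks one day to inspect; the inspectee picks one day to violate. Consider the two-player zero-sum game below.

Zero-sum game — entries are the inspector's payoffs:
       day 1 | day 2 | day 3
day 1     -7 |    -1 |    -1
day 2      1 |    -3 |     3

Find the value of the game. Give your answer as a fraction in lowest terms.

Column day 3 is strictly dominated by day 1 for the inspectee (it gives the inspector more in every row).
The remaining 2×2 game on (day 1, day 2) × (day 1, day 2) has no saddle point. Let the inspector play day 1 with probability p; indifference gives −7p + (1−p) = −p − 3(1−p), so p = 2/5.
Similarly the inspectee's optimal q on day 1 is 1/5, and the value is -7·(1/5) + (-1)·(4/5) = -11/5.

-11/5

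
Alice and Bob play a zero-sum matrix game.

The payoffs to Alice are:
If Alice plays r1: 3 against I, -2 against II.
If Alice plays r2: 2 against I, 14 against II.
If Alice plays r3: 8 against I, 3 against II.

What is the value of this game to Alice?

Row r1 is strictly dominated by row r3, so Alice never plays it.
The remaining 2×2 game on (r2, r3) × (I, II) has no saddle point. Let Alice play r2 with probability p; indifference gives 2p + 8(1−p) = 14p + 3(1−p), so p = 5/17.
Similarly Bob's optimal q on I is 11/17, and the value is 2·(11/17) + (14)·(6/17) = 106/17.

106/17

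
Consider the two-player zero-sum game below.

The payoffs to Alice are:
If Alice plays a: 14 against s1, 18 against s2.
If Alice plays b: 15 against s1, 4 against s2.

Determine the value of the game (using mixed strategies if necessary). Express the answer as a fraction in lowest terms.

Row minima are 14 and 4, so Alice's maximin is 14; column maxima are 15 and 18, so Bob's minimax is 15. These differ, so the equilibrium is in mixed strategies.
Let Alice play a with probability p. Bob is indifferent when 14p + 15(1−p) = 18p + 4(1−p), giving p = 11/15.
Let Bob play s1 with probability q. Alice is indifferent when 14q + 18(1−q) = 15q + 4(1−q), giving q = 14/15.
The value is 14·(14/15) + (18)·(1/15) = 214/15.

214/15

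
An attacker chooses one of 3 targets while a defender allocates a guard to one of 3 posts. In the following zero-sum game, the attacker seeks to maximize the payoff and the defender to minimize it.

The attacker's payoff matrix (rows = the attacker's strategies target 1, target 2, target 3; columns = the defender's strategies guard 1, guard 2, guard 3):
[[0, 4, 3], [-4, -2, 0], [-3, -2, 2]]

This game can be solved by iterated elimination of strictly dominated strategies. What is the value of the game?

Row target 2 is strictly dominated by row target 1 (0>-4, 4>-2, 3>0); eliminate target 2.
Column guard 2 is strictly dominated by guard 1 for the defender (0<4, -3<-2); eliminate guard 2.
Row target 3 is strictly dominated by row target 1 (0>-3, 3>2); eliminate target 3.
Column guard 3 is strictly dominated by guard 1 for the defender (0<3); eliminate guard 3.
Only (target 1, guard 1) remains, with payoff 0.

0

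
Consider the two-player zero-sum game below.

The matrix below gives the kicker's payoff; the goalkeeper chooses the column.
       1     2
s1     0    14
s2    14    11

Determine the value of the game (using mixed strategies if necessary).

Row minima are 0 and 11, so the kicker's maximin is 11; column maxima are 14 and 14, so the goalkeeper's minimax is 14. These differ, so the equilibrium is in mixed strategies.
Let the kicker play s1 with probability p. The goalkeeper is indifferent when 14(1−p) = 14p + 11(1−p), giving p = 3/17.
Let the goalkeeper play 1 with probability q. The kicker is indifferent when 14(1−q) = 14q + 11(1−q), giving q = 3/17.
The value is 0·(3/17) + (14)·(14/17) = 196/17.

196/17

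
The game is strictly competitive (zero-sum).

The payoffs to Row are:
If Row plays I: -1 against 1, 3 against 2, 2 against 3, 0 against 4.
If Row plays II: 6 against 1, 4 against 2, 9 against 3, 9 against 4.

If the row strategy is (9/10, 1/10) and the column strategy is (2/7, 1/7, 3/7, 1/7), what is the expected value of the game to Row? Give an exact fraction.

23/14

Against (2/7, 1/7, 3/7, 1/7), each row's expected payoff is I: 1; II: 52/7.
Taking the (9/10, 1/10)-weighted average: (9/10)·(1) + (1/10)·(52/7) = 23/14.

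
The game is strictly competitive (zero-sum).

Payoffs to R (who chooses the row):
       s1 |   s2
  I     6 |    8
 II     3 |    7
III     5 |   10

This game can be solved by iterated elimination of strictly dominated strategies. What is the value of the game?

Column s2 is strictly dominated by s1 for C (6<8, 3<7, 5<10); eliminate s2.
Row II is strictly dominated by row I (6>3); eliminate II.
Row III is strictly dominated by row I (6>5); eliminate III.
Only (I, s1) remains, with payoff 6.

6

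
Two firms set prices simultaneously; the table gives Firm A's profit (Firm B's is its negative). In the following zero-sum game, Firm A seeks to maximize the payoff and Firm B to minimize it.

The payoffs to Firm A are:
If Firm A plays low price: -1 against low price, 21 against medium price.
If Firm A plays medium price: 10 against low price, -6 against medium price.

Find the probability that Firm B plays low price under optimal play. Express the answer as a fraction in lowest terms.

Row minima are -1 and -6, so Firm A's maximin is -1; column maxima are 10 and 21, so Firm B's minimax is 10. These differ, so the equilibrium is in mixed strategies.
Let Firm B play low price with probability q. Firm A is indifferent when −q + 21(1−q) = 10q − 6(1−q), giving q = 27/38.

27/38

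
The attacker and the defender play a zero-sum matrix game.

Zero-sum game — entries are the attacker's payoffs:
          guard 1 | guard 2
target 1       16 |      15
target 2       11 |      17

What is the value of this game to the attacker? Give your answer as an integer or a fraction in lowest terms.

Row minima are 15 and 11, so the attacker's maximin is 15; column maxima are 16 and 17, so the defender's minimax is 16. These differ, so the equilibrium is in mixed strategies.
Let the attacker play target 1 with probability p. The defender is indifferent when 16p + 11(1−p) = 15p + 17(1−p), giving p = 6/7.
Let the defender play guard 1 with probability q. The attacker is indifferent when 16q + 15(1−q) = 11q + 17(1−q), giving q = 2/7.
The value is 16·(2/7) + (15)·(5/7) = 107/7.

107/7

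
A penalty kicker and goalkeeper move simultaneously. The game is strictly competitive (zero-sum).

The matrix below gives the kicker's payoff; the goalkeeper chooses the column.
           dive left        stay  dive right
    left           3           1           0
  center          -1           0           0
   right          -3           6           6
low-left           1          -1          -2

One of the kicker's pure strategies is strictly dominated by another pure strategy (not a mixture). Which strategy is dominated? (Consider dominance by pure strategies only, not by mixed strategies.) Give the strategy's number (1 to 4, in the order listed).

Compare low-left with left: 3 > 1, 1 > -1, 0 > -2.
So left strictly dominates low-left for the kicker; low-left is strictly dominated.

4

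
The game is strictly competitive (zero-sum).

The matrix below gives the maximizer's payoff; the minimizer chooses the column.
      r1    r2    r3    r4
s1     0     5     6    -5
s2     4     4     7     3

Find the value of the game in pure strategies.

3

Row minima: -5, 3 → the maximizer's maximin is 3.
Column maxima: 4, 5, 7, 3 → the minimizer's minimax is 3.
They coincide at (s2, r4), so the value is 3.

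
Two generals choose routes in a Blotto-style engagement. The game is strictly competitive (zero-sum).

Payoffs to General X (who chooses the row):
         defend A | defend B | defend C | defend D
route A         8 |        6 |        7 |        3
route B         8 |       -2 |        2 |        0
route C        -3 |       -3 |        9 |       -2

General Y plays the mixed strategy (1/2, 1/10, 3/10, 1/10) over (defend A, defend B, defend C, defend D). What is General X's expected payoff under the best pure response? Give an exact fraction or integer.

7

route A: (8)·(1/2) + (6)·(1/10) + (7)·(3/10) + (3)·(1/10) = 7.
route B: (8)·(1/2) + (-2)·(1/10) + (2)·(3/10) + (0)·(1/10) = 22/5.
route C: (-3)·(1/2) + (-3)·(1/10) + (9)·(3/10) + (-2)·(1/10) = 7/10.
The best pure response is route A with expected payoff 7.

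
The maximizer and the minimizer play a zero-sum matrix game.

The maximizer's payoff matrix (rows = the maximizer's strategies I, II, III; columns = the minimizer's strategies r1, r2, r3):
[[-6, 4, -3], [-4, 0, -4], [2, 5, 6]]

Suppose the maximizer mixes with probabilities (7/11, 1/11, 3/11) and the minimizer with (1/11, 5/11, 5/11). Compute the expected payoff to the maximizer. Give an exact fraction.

Against (1/11, 5/11, 5/11), each row's expected payoff is I: -1/11; II: -24/11; III: 57/11.
Taking the (7/11, 1/11, 3/11)-weighted average: (7/11)·(-1/11) + (1/11)·(-24/11) + (3/11)·(57/11) = 140/121.

140/121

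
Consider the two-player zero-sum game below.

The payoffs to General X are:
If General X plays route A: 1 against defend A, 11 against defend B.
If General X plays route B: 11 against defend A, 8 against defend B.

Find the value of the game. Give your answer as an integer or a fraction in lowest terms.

113/13

Row minima are 1 and 8, so General X's maximin is 8; column maxima are 11 and 11, so General Y's minimax is 11. These differ, so the equilibrium is in mixed strategies.
Let General X play route A with probability p. General Y is indifferent when p + 11(1−p) = 11p + 8(1−p), giving p = 3/13.
Let General Y play defend A with probability q. General X is indifferent when q + 11(1−q) = 11q + 8(1−q), giving q = 3/13.
The value is 1·(3/13) + (11)·(10/13) = 113/13.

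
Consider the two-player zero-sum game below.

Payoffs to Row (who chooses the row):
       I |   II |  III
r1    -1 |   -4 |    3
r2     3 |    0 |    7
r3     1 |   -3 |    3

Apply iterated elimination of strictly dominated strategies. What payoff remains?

0

Row r3 is strictly dominated by row r2 (3>1, 0>-3, 7>3); eliminate r3.
Column III is strictly dominated by I for Column (-1<3, 3<7); eliminate III.
Column I is strictly dominated by II for Column (-4<-1, 0<3); eliminate I.
Row r1 is strictly dominated by row r2 (0>-4); eliminate r1.
Only (r2, II) remains, with payoff 0.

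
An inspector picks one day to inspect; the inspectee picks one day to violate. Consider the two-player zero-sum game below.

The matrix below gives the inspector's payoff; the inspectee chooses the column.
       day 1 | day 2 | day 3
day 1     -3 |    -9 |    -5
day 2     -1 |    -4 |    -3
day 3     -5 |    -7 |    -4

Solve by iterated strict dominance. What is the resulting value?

-4

Row day 3 is strictly dominated by row day 2 (-1>-5, -4>-7, -3>-4); eliminate day 3.
Column day 3 is strictly dominated by day 2 for the inspectee (-9<-5, -4<-3); eliminate day 3.
Row day 1 is strictly dominated by row day 2 (-1>-3, -4>-9); eliminate day 1.
Column day 1 is strictly dominated by day 2 for the inspectee (-4<-1); eliminate day 1.
Only (day 2, day 2) remains, with payoff -4.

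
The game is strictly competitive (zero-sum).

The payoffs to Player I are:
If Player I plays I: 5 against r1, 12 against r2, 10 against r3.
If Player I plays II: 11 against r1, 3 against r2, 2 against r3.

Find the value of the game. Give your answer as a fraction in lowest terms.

Column r2 is strictly dominated by r3 for Player II (it gives Player I more in every row).
The remaining 2×2 game on (I, II) × (r1, r3) has no saddle point. Let Player I play I with probability p; indifference gives 5p + 11(1−p) = 10p + 2(1−p), so p = 9/14.
Similarly Player II's optimal q on r1 is 4/7, and the value is 5·(4/7) + (10)·(3/7) = 50/7.

50/7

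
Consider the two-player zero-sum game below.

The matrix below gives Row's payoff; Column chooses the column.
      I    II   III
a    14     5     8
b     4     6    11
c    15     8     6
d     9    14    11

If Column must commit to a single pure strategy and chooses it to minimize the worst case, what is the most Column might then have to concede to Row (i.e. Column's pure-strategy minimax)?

The worst case (largest entry) in each column is I: 15, II: 14, III: 11.
The best (smallest) of these is 11.

11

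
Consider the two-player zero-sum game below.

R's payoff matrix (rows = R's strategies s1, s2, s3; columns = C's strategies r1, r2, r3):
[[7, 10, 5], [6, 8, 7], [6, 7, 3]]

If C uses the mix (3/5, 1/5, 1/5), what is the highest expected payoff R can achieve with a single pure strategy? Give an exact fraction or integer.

s1: (7)·(3/5) + (10)·(1/5) + (5)·(1/5) = 36/5.
s2: (6)·(3/5) + (8)·(1/5) + (7)·(1/5) = 33/5.
s3: (6)·(3/5) + (7)·(1/5) + (3)·(1/5) = 28/5.
The best pure response is s1 with expected payoff 36/5.

36/5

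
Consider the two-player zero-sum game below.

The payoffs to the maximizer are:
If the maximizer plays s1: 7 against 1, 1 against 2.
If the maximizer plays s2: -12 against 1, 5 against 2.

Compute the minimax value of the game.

Row minima are 1 and -12, so the maximizer's maximin is 1; column maxima are 7 and 5, so the minimizer's minimax is 5. These differ, so the equilibrium is in mixed strategies.
Let the maximizer play s1 with probability p. The minimizer is indifferent when 7p − 12(1−p) = p + 5(1−p), giving p = 17/23.
Let the minimizer play 1 with probability q. The maximizer is indifferent when 7q + (1−q) = −12q + 5(1−q), giving q = 4/23.
The value is 7·(4/23) + (1)·(19/23) = 47/23.

47/23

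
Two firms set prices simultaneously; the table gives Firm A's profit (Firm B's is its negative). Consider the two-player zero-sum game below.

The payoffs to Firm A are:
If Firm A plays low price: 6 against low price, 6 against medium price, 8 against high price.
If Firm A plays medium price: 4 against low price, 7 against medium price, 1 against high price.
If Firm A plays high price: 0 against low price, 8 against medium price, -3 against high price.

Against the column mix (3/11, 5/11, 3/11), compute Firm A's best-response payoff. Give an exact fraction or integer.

low price: (6)·(3/11) + (6)·(5/11) + (8)·(3/11) = 72/11.
medium price: (4)·(3/11) + (7)·(5/11) + (1)·(3/11) = 50/11.
high price: (0)·(3/11) + (8)·(5/11) + (-3)·(3/11) = 31/11.
The best pure response is low price with expected payoff 72/11.

72/11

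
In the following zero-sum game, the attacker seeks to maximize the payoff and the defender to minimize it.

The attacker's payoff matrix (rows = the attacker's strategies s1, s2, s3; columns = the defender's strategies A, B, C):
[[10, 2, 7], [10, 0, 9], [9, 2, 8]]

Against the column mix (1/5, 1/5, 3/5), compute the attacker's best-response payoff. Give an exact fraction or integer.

s1: (10)·(1/5) + (2)·(1/5) + (7)·(3/5) = 33/5.
s2: (10)·(1/5) + (0)·(1/5) + (9)·(3/5) = 37/5.
s3: (9)·(1/5) + (2)·(1/5) + (8)·(3/5) = 7.
The best pure response is s2 with expected payoff 37/5.

37/5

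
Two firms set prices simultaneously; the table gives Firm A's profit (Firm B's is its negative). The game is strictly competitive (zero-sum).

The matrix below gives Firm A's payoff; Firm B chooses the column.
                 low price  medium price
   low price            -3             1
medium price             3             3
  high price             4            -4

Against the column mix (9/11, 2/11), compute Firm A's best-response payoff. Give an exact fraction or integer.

3

low price: (-3)·(9/11) + (1)·(2/11) = -25/11.
medium price: (3)·(9/11) + (3)·(2/11) = 3.
high price: (4)·(9/11) + (-4)·(2/11) = 28/11.
The best pure response is medium price with expected payoff 3.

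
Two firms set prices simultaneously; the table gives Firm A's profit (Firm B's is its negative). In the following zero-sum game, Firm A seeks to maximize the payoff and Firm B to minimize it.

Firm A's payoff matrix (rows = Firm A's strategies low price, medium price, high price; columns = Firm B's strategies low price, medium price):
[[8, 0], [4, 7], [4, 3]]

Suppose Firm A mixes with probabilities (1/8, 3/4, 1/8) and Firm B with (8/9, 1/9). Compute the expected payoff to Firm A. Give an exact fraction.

37/8

Against (8/9, 1/9), each row's expected payoff is low price: 64/9; medium price: 13/3; high price: 35/9.
Taking the (1/8, 3/4, 1/8)-weighted average: (1/8)·(64/9) + (3/4)·(13/3) + (1/8)·(35/9) = 37/8.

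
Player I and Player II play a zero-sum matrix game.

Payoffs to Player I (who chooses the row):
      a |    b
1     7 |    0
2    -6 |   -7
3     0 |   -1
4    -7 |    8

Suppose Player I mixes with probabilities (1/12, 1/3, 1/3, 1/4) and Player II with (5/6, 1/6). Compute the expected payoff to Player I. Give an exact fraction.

-11/4

Against (5/6, 1/6), each row's expected payoff is 1: 35/6; 2: -37/6; 3: -1/6; 4: -9/2.
Taking the (1/12, 1/3, 1/3, 1/4)-weighted average: (1/12)·(35/6) + (1/3)·(-37/6) + (1/3)·(-1/6) + (1/4)·(-9/2) = -11/4.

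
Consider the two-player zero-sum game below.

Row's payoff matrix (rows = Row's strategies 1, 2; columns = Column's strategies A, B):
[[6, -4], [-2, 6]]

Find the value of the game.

14/9

Row minima are -4 and -2, so Row's maximin is -2; column maxima are 6 and 6, so Column's minimax is 6. These differ, so the equilibrium is in mixed strategies.
Let Row play 1 with probability p. Column is indifferent when 6p − 2(1−p) = −4p + 6(1−p), giving p = 4/9.
Let Column play A with probability q. Row is indifferent when 6q − 4(1−q) = −2q + 6(1−q), giving q = 5/9.
The value is 6·(5/9) + (-4)·(4/9) = 14/9.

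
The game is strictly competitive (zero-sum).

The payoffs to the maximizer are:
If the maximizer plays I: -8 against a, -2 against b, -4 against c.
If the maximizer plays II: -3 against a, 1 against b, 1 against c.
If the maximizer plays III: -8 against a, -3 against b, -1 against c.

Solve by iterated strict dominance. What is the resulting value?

-3

Column c is strictly dominated by a for the minimizer (-8<-4, -3<1, -8<-1); eliminate c.
Row III is strictly dominated by row II (-3>-8, 1>-3); eliminate III.
Row I is strictly dominated by row II (-3>-8, 1>-2); eliminate I.
Column b is strictly dominated by a for the minimizer (-3<1); eliminate b.
Only (II, a) remains, with payoff -3.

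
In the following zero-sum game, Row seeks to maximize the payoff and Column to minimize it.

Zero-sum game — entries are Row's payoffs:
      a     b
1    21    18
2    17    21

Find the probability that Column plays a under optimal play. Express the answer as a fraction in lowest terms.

3/7

Row minima are 18 and 17, so Row's maximin is 18; column maxima are 21 and 21, so Column's minimax is 21. These differ, so the equilibrium is in mixed strategies.
Let Column play a with probability q. Row is indifferent when 21q + 18(1−q) = 17q + 21(1−q), giving q = 3/7.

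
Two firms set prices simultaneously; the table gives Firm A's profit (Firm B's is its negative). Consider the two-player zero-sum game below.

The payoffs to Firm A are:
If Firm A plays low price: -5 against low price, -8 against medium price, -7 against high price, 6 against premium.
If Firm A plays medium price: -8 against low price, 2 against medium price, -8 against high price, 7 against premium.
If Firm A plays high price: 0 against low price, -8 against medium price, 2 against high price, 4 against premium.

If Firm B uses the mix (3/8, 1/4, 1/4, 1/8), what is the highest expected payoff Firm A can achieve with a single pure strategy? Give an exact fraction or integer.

low price: (-5)·(3/8) + (-8)·(1/4) + (-7)·(1/4) + (6)·(1/8) = -39/8.
medium price: (-8)·(3/8) + (2)·(1/4) + (-8)·(1/4) + (7)·(1/8) = -29/8.
high price: (0)·(3/8) + (-8)·(1/4) + (2)·(1/4) + (4)·(1/8) = -1.
The best pure response is high price with expected payoff -1.

-1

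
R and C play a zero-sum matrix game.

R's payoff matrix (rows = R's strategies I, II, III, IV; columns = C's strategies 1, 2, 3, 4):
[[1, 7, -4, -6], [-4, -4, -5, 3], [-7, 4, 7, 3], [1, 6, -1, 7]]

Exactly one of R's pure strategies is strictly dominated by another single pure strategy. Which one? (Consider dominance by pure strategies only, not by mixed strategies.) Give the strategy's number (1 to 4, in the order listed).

2

Compare II with IV: 1 > -4, 6 > -4, -1 > -5, 7 > 3.
So IV strictly dominates II for R; II is strictly dominated.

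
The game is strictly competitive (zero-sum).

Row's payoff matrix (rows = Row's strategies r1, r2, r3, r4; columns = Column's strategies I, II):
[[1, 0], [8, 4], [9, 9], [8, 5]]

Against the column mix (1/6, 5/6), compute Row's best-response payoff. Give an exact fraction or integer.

r1: (1)·(1/6) + (0)·(5/6) = 1/6.
r2: (8)·(1/6) + (4)·(5/6) = 14/3.
r3: (9)·(1/6) + (9)·(5/6) = 9.
r4: (8)·(1/6) + (5)·(5/6) = 11/2.
The best pure response is r3 with expected payoff 9.

9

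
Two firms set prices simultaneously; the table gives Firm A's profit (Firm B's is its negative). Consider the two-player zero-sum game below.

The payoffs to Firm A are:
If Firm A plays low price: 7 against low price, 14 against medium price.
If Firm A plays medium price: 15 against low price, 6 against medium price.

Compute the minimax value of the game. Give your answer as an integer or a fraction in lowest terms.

Row minima are 7 and 6, so Firm A's maximin is 7; column maxima are 15 and 14, so Firm B's minimax is 14. These differ, so the equilibrium is in mixed strategies.
Let Firm A play low price with probability p. Firm B is indifferent when 7p + 15(1−p) = 14p + 6(1−p), giving p = 9/16.
Let Firm B play low price with probability q. Firm A is indifferent when 7q + 14(1−q) = 15q + 6(1−q), giving q = 1/2.
The value is 7·(1/2) + (14)·(1/2) = 21/2.

21/2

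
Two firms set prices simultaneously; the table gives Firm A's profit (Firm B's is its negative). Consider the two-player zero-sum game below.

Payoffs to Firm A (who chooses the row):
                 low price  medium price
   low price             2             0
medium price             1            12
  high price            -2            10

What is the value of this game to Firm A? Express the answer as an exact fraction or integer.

Row high price is strictly dominated by row medium price, so Firm A never plays it.
The remaining 2×2 game on (low price, medium price) × (low price, medium price) has no saddle point. Let Firm A play low price with probability p; indifference gives 2p + (1−p) = 12(1−p), so p = 11/13.
Similarly Firm B's optimal q on low price is 12/13, and the value is 2·(12/13) + (0)·(1/13) = 24/13.

24/13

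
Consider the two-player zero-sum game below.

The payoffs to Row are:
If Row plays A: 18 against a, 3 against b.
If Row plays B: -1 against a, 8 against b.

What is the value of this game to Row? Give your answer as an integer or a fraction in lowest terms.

49/8

Row minima are 3 and -1, so Row's maximin is 3; column maxima are 18 and 8, so Column's minimax is 8. These differ, so the equilibrium is in mixed strategies.
Let Row play A with probability p. Column is indifferent when 18p − (1−p) = 3p + 8(1−p), giving p = 3/8.
Let Column play a with probability q. Row is indifferent when 18q + 3(1−q) = −q + 8(1−q), giving q = 5/24.
The value is 18·(5/24) + (3)·(19/24) = 49/8.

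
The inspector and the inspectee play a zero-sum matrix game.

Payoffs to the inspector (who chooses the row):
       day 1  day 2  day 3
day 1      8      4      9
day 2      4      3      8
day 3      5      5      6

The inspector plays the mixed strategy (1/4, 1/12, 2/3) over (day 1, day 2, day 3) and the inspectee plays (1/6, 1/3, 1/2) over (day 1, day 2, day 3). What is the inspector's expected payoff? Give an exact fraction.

427/72

Against (1/6, 1/3, 1/2), each row's expected payoff is day 1: 43/6; day 2: 17/3; day 3: 11/2.
Taking the (1/4, 1/12, 2/3)-weighted average: (1/4)·(43/6) + (1/12)·(17/3) + (2/3)·(11/2) = 427/72.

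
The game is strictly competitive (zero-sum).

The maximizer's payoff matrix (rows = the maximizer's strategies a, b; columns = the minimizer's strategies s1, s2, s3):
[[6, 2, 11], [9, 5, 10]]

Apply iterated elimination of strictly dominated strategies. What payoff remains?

Column s1 is strictly dominated by s2 for the minimizer (2<6, 5<9); eliminate s1.
Column s3 is strictly dominated by s2 for the minimizer (2<11, 5<10); eliminate s3.
Row a is strictly dominated by row b (5>2); eliminate a.
Only (b, s2) remains, with payoff 5.

5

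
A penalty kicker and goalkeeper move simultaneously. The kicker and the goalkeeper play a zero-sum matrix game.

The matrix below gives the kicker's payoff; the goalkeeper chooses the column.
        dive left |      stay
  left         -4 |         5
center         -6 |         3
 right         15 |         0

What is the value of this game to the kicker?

25/8

Row center is strictly dominated by row left, so the kicker never plays it.
The remaining 2×2 game on (left, right) × (dive left, stay) has no saddle point. Let the kicker play left with probability p; indifference gives −4p + 15(1−p) = 5p, so p = 5/8.
Similarly the goalkeeper's optimal q on dive left is 5/24, and the value is -4·(5/24) + (5)·(19/24) = 25/8.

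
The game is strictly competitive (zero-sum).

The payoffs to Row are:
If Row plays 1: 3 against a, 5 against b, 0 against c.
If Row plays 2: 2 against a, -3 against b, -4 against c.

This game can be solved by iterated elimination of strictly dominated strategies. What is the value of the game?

0

Row 2 is strictly dominated by row 1 (3>2, 5>-3, 0>-4); eliminate 2.
Column b is strictly dominated by a for Column (3<5); eliminate b.
Column a is strictly dominated by c for Column (0<3); eliminate a.
Only (1, c) remains, with payoff 0.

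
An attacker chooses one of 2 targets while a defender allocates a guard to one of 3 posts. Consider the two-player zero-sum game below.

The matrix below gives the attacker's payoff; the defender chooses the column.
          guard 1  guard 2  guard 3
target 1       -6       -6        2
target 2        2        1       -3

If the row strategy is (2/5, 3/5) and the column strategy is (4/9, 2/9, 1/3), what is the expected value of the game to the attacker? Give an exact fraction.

-19/15

Against (4/9, 2/9, 1/3), each row's expected payoff is target 1: -10/3; target 2: 1/9.
Taking the (2/5, 3/5)-weighted average: (2/5)·(-10/3) + (3/5)·(1/9) = -19/15.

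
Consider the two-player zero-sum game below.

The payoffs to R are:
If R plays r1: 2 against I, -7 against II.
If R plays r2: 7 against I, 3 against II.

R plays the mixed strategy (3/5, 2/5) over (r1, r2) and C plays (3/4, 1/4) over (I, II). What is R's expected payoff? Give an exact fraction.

Against (3/4, 1/4), each row's expected payoff is r1: -1/4; r2: 6.
Taking the (3/5, 2/5)-weighted average: (3/5)·(-1/4) + (2/5)·(6) = 9/4.

9/4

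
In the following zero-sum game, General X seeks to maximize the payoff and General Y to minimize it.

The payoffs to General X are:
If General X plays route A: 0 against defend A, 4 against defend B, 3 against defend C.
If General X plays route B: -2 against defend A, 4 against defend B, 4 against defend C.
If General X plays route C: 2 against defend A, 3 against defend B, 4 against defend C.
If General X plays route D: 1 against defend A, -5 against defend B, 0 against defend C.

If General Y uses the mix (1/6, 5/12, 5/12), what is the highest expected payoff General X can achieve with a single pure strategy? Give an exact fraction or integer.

route A: (0)·(1/6) + (4)·(5/12) + (3)·(5/12) = 35/12.
route B: (-2)·(1/6) + (4)·(5/12) + (4)·(5/12) = 3.
route C: (2)·(1/6) + (3)·(5/12) + (4)·(5/12) = 13/4.
route D: (1)·(1/6) + (-5)·(5/12) + (0)·(5/12) = -23/12.
The best pure response is route C with expected payoff 13/4.

13/4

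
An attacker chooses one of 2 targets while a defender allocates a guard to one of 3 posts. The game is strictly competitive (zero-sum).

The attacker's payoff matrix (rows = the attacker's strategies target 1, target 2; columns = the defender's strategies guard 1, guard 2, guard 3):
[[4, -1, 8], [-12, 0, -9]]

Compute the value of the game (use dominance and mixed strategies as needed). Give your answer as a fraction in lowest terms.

Column guard 3 is strictly dominated by guard 1 for the defender (it gives the attacker more in every row).
The remaining 2×2 game on (target 1, target 2) × (guard 1, guard 2) has no saddle point. Let the attacker play target 1 with probability p; indifference gives 4p − 12(1−p) = −p, so p = 12/17.
Similarly the defender's optimal q on guard 1 is 1/17, and the value is 4·(1/17) + (-1)·(16/17) = -12/17.

-12/17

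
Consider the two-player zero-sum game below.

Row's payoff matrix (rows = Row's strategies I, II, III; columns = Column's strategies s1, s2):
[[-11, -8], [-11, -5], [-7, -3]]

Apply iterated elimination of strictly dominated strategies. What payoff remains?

-7

Row I is strictly dominated by row III (-7>-11, -3>-8); eliminate I.
Row II is strictly dominated by row III (-7>-11, -3>-5); eliminate II.
Column s2 is strictly dominated by s1 for Column (-7<-3); eliminate s2.
Only (III, s1) remains, with payoff -7.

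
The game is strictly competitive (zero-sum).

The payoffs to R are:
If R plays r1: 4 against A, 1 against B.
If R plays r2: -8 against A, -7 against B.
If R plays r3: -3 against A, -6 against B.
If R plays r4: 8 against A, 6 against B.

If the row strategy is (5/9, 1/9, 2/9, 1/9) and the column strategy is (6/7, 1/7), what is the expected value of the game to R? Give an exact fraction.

Against (6/7, 1/7), each row's expected payoff is r1: 25/7; r2: -55/7; r3: -24/7; r4: 54/7.
Taking the (5/9, 1/9, 2/9, 1/9)-weighted average: (5/9)·(25/7) + (1/9)·(-55/7) + (2/9)·(-24/7) + (1/9)·(54/7) = 76/63.

76/63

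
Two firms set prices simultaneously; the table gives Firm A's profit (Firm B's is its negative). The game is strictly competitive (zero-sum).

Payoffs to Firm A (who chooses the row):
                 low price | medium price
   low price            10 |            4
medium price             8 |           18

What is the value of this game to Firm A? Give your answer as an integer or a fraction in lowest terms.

37/4

Row minima are 4 and 8, so Firm A's maximin is 8; column maxima are 10 and 18, so Firm B's minimax is 10. These differ, so the equilibrium is in mixed strategies.
Let Firm A play low price with probability p. Firm B is indifferent when 10p + 8(1−p) = 4p + 18(1−p), giving p = 5/8.
Let Firm B play low price with probability q. Firm A is indifferent when 10q + 4(1−q) = 8q + 18(1−q), giving q = 7/8.
The value is 10·(7/8) + (4)·(1/8) = 37/4.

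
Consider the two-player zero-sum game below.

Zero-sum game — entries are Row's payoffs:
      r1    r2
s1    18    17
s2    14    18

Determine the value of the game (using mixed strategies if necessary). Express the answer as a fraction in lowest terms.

Row minima are 17 and 14, so Row's maximin is 17; column maxima are 18 and 18, so Column's minimax is 18. These differ, so the equilibrium is in mixed strategies.
Let Row play s1 with probability p. Column is indifferent when 18p + 14(1−p) = 17p + 18(1−p), giving p = 4/5.
Let Column play r1 with probability q. Row is indifferent when 18q + 17(1−q) = 14q + 18(1−q), giving q = 1/5.
The value is 18·(1/5) + (17)·(4/5) = 86/5.

86/5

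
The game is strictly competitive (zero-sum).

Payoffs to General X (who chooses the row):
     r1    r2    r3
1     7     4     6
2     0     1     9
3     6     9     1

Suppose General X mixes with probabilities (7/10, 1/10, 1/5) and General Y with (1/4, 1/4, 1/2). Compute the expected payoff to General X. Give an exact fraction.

Against (1/4, 1/4, 1/2), each row's expected payoff is 1: 23/4; 2: 19/4; 3: 17/4.
Taking the (7/10, 1/10, 1/5)-weighted average: (7/10)·(23/4) + (1/10)·(19/4) + (1/5)·(17/4) = 107/20.

107/20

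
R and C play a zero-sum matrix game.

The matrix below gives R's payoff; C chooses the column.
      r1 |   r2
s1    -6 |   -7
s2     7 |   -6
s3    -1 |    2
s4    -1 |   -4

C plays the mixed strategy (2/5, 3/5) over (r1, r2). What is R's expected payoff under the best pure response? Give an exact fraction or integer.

s1: (-6)·(2/5) + (-7)·(3/5) = -33/5.
s2: (7)·(2/5) + (-6)·(3/5) = -4/5.
s3: (-1)·(2/5) + (2)·(3/5) = 4/5.
s4: (-1)·(2/5) + (-4)·(3/5) = -14/5.
The best pure response is s3 with expected payoff 4/5.

4/5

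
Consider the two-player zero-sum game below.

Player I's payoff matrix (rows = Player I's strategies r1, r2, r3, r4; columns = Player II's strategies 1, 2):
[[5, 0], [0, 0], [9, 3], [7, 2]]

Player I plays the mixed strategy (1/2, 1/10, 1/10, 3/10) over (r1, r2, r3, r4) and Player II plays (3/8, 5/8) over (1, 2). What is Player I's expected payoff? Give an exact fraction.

Against (3/8, 5/8), each row's expected payoff is r1: 15/8; r2: 0; r3: 21/4; r4: 31/8.
Taking the (1/2, 1/10, 1/10, 3/10)-weighted average: (1/2)·(15/8) + (1/10)·(0) + (1/10)·(21/4) + (3/10)·(31/8) = 21/8.

21/8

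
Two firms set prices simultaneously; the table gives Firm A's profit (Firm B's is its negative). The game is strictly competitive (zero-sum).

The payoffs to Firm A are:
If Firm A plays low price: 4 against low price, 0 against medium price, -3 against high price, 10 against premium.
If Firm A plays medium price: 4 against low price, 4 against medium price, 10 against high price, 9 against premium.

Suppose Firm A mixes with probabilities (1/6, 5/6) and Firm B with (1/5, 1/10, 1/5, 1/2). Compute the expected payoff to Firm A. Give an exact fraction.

Against (1/5, 1/10, 1/5, 1/2), each row's expected payoff is low price: 26/5; medium price: 77/10.
Taking the (1/6, 5/6)-weighted average: (1/6)·(26/5) + (5/6)·(77/10) = 437/60.

437/60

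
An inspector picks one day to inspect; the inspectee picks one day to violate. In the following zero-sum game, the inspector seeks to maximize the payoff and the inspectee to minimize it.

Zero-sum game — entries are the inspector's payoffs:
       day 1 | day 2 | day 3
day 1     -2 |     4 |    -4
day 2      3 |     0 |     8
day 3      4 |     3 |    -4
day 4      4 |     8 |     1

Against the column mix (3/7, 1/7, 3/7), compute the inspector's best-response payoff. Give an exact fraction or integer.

day 1: (-2)·(3/7) + (4)·(1/7) + (-4)·(3/7) = -2.
day 2: (3)·(3/7) + (0)·(1/7) + (8)·(3/7) = 33/7.
day 3: (4)·(3/7) + (3)·(1/7) + (-4)·(3/7) = 3/7.
day 4: (4)·(3/7) + (8)·(1/7) + (1)·(3/7) = 23/7.
The best pure response is day 2 with expected payoff 33/7.

33/7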